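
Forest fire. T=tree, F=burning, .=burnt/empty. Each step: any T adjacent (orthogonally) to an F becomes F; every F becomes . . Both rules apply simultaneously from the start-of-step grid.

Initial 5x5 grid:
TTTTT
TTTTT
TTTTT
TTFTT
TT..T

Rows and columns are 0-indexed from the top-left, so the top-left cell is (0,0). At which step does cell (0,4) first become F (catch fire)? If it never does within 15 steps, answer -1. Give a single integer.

Step 1: cell (0,4)='T' (+3 fires, +1 burnt)
Step 2: cell (0,4)='T' (+6 fires, +3 burnt)
Step 3: cell (0,4)='T' (+7 fires, +6 burnt)
Step 4: cell (0,4)='T' (+4 fires, +7 burnt)
Step 5: cell (0,4)='F' (+2 fires, +4 burnt)
  -> target ignites at step 5
Step 6: cell (0,4)='.' (+0 fires, +2 burnt)
  fire out at step 6

5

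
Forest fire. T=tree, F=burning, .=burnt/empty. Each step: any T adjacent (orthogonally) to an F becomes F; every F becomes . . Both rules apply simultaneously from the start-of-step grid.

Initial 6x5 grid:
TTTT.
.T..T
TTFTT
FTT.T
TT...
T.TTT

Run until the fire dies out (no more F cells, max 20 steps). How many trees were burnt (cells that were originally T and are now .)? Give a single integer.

Step 1: +6 fires, +2 burnt (F count now 6)
Step 2: +4 fires, +6 burnt (F count now 4)
Step 3: +3 fires, +4 burnt (F count now 3)
Step 4: +2 fires, +3 burnt (F count now 2)
Step 5: +1 fires, +2 burnt (F count now 1)
Step 6: +0 fires, +1 burnt (F count now 0)
Fire out after step 6
Initially T: 19, now '.': 27
Total burnt (originally-T cells now '.'): 16

Answer: 16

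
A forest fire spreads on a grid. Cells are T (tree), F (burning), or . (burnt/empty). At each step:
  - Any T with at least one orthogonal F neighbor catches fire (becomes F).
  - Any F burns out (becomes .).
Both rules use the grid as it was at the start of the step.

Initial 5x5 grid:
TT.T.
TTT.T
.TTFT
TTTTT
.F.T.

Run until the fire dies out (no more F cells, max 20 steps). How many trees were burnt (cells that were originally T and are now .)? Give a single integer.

Step 1: +4 fires, +2 burnt (F count now 4)
Step 2: +7 fires, +4 burnt (F count now 7)
Step 3: +1 fires, +7 burnt (F count now 1)
Step 4: +2 fires, +1 burnt (F count now 2)
Step 5: +1 fires, +2 burnt (F count now 1)
Step 6: +0 fires, +1 burnt (F count now 0)
Fire out after step 6
Initially T: 16, now '.': 24
Total burnt (originally-T cells now '.'): 15

Answer: 15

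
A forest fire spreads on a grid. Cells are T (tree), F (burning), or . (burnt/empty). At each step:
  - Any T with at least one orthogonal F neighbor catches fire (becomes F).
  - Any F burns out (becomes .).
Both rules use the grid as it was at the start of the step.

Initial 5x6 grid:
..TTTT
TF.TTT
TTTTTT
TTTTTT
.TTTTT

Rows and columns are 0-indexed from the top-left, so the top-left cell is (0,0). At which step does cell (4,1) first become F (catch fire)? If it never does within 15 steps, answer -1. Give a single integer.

Step 1: cell (4,1)='T' (+2 fires, +1 burnt)
Step 2: cell (4,1)='T' (+3 fires, +2 burnt)
Step 3: cell (4,1)='F' (+4 fires, +3 burnt)
  -> target ignites at step 3
Step 4: cell (4,1)='.' (+4 fires, +4 burnt)
Step 5: cell (4,1)='.' (+5 fires, +4 burnt)
Step 6: cell (4,1)='.' (+5 fires, +5 burnt)
Step 7: cell (4,1)='.' (+2 fires, +5 burnt)
Step 8: cell (4,1)='.' (+0 fires, +2 burnt)
  fire out at step 8

3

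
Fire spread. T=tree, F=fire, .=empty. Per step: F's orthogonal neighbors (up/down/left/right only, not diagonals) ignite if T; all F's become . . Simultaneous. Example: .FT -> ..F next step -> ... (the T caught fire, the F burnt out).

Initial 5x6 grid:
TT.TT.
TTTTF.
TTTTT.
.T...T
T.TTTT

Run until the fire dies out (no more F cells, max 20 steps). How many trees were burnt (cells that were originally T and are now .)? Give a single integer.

Step 1: +3 fires, +1 burnt (F count now 3)
Step 2: +3 fires, +3 burnt (F count now 3)
Step 3: +2 fires, +3 burnt (F count now 2)
Step 4: +3 fires, +2 burnt (F count now 3)
Step 5: +3 fires, +3 burnt (F count now 3)
Step 6: +0 fires, +3 burnt (F count now 0)
Fire out after step 6
Initially T: 20, now '.': 24
Total burnt (originally-T cells now '.'): 14

Answer: 14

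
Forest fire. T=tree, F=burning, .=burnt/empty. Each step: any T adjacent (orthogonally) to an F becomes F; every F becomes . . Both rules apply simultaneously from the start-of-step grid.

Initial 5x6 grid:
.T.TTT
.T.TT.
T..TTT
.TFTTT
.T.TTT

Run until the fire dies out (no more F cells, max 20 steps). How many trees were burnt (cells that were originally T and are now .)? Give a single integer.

Step 1: +2 fires, +1 burnt (F count now 2)
Step 2: +4 fires, +2 burnt (F count now 4)
Step 3: +4 fires, +4 burnt (F count now 4)
Step 4: +4 fires, +4 burnt (F count now 4)
Step 5: +1 fires, +4 burnt (F count now 1)
Step 6: +1 fires, +1 burnt (F count now 1)
Step 7: +0 fires, +1 burnt (F count now 0)
Fire out after step 7
Initially T: 19, now '.': 27
Total burnt (originally-T cells now '.'): 16

Answer: 16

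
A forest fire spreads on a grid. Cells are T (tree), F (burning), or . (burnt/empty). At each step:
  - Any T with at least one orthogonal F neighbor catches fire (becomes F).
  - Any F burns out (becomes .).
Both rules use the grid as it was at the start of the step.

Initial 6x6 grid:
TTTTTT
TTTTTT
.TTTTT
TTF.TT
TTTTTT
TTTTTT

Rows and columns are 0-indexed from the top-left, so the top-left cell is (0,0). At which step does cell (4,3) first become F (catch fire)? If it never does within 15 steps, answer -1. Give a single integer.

Step 1: cell (4,3)='T' (+3 fires, +1 burnt)
Step 2: cell (4,3)='F' (+7 fires, +3 burnt)
  -> target ignites at step 2
Step 3: cell (4,3)='.' (+8 fires, +7 burnt)
Step 4: cell (4,3)='.' (+9 fires, +8 burnt)
Step 5: cell (4,3)='.' (+5 fires, +9 burnt)
Step 6: cell (4,3)='.' (+1 fires, +5 burnt)
Step 7: cell (4,3)='.' (+0 fires, +1 burnt)
  fire out at step 7

2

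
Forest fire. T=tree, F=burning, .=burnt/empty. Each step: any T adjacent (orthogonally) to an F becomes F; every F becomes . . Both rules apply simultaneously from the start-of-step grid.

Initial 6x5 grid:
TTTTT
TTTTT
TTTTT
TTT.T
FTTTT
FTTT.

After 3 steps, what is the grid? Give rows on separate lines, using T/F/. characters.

Step 1: 3 trees catch fire, 2 burn out
  TTTTT
  TTTTT
  TTTTT
  FTT.T
  .FTTT
  .FTT.
Step 2: 4 trees catch fire, 3 burn out
  TTTTT
  TTTTT
  FTTTT
  .FT.T
  ..FTT
  ..FT.
Step 3: 5 trees catch fire, 4 burn out
  TTTTT
  FTTTT
  .FTTT
  ..F.T
  ...FT
  ...F.

TTTTT
FTTTT
.FTTT
..F.T
...FT
...F.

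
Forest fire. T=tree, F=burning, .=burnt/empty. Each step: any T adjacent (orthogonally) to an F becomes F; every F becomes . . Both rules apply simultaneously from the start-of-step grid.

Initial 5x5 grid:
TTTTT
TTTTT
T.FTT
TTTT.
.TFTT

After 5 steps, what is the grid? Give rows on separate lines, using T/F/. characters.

Step 1: 5 trees catch fire, 2 burn out
  TTTTT
  TTFTT
  T..FT
  TTFT.
  .F.FT
Step 2: 7 trees catch fire, 5 burn out
  TTFTT
  TF.FT
  T...F
  TF.F.
  ....F
Step 3: 5 trees catch fire, 7 burn out
  TF.FT
  F...F
  T....
  F....
  .....
Step 4: 3 trees catch fire, 5 burn out
  F...F
  .....
  F....
  .....
  .....
Step 5: 0 trees catch fire, 3 burn out
  .....
  .....
  .....
  .....
  .....

.....
.....
.....
.....
.....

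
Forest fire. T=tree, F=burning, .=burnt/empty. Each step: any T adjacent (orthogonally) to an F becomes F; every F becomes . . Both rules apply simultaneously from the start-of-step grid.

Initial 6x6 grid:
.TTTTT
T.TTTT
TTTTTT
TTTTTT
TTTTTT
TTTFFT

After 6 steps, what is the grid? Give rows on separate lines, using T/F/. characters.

Step 1: 4 trees catch fire, 2 burn out
  .TTTTT
  T.TTTT
  TTTTTT
  TTTTTT
  TTTFFT
  TTF..F
Step 2: 5 trees catch fire, 4 burn out
  .TTTTT
  T.TTTT
  TTTTTT
  TTTFFT
  TTF..F
  TF....
Step 3: 6 trees catch fire, 5 burn out
  .TTTTT
  T.TTTT
  TTTFFT
  TTF..F
  TF....
  F.....
Step 4: 6 trees catch fire, 6 burn out
  .TTTTT
  T.TFFT
  TTF..F
  TF....
  F.....
  ......
Step 5: 6 trees catch fire, 6 burn out
  .TTFFT
  T.F..F
  TF....
  F.....
  ......
  ......
Step 6: 3 trees catch fire, 6 burn out
  .TF..F
  T.....
  F.....
  ......
  ......
  ......

.TF..F
T.....
F.....
......
......
......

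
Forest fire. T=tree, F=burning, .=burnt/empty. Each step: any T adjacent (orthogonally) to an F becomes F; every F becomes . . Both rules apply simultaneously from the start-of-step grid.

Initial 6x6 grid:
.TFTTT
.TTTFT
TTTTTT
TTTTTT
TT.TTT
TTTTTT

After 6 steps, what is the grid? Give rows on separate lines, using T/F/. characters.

Step 1: 7 trees catch fire, 2 burn out
  .F.FFT
  .TFF.F
  TTTTFT
  TTTTTT
  TT.TTT
  TTTTTT
Step 2: 6 trees catch fire, 7 burn out
  .....F
  .F....
  TTFF.F
  TTTTFT
  TT.TTT
  TTTTTT
Step 3: 5 trees catch fire, 6 burn out
  ......
  ......
  TF....
  TTFF.F
  TT.TFT
  TTTTTT
Step 4: 5 trees catch fire, 5 burn out
  ......
  ......
  F.....
  TF....
  TT.F.F
  TTTTFT
Step 5: 4 trees catch fire, 5 burn out
  ......
  ......
  ......
  F.....
  TF....
  TTTF.F
Step 6: 3 trees catch fire, 4 burn out
  ......
  ......
  ......
  ......
  F.....
  TFF...

......
......
......
......
F.....
TFF...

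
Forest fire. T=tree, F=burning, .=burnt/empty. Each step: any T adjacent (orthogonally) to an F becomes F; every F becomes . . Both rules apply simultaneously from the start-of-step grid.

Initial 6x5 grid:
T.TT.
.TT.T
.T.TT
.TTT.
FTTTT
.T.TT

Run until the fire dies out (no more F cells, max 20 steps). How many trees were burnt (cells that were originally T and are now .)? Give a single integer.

Step 1: +1 fires, +1 burnt (F count now 1)
Step 2: +3 fires, +1 burnt (F count now 3)
Step 3: +3 fires, +3 burnt (F count now 3)
Step 4: +4 fires, +3 burnt (F count now 4)
Step 5: +3 fires, +4 burnt (F count now 3)
Step 6: +2 fires, +3 burnt (F count now 2)
Step 7: +2 fires, +2 burnt (F count now 2)
Step 8: +0 fires, +2 burnt (F count now 0)
Fire out after step 8
Initially T: 19, now '.': 29
Total burnt (originally-T cells now '.'): 18

Answer: 18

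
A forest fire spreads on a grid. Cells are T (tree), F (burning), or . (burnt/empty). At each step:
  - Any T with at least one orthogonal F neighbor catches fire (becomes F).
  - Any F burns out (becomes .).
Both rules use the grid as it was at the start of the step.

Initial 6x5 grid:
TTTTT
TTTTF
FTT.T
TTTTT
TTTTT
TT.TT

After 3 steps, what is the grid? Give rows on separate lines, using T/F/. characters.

Step 1: 6 trees catch fire, 2 burn out
  TTTTF
  FTTF.
  .FT.F
  FTTTT
  TTTTT
  TT.TT
Step 2: 8 trees catch fire, 6 burn out
  FTTF.
  .FF..
  ..F..
  .FTTF
  FTTTT
  TT.TT
Step 3: 7 trees catch fire, 8 burn out
  .FF..
  .....
  .....
  ..FF.
  .FTTF
  FT.TT

.FF..
.....
.....
..FF.
.FTTF
FT.TT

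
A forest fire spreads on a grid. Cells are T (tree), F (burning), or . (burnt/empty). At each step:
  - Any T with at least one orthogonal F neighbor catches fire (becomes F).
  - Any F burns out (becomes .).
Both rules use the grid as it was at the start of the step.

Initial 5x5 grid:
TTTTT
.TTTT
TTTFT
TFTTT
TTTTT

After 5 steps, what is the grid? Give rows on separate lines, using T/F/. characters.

Step 1: 8 trees catch fire, 2 burn out
  TTTTT
  .TTFT
  TFF.F
  F.FFT
  TFTTT
Step 2: 9 trees catch fire, 8 burn out
  TTTFT
  .FF.F
  F....
  ....F
  F.FFT
Step 3: 4 trees catch fire, 9 burn out
  TFF.F
  .....
  .....
  .....
  ....F
Step 4: 1 trees catch fire, 4 burn out
  F....
  .....
  .....
  .....
  .....
Step 5: 0 trees catch fire, 1 burn out
  .....
  .....
  .....
  .....
  .....

.....
.....
.....
.....
.....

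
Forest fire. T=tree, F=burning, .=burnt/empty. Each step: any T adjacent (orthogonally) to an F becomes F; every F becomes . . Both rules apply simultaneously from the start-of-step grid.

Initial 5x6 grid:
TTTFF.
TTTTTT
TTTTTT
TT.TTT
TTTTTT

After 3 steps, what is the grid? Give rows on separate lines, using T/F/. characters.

Step 1: 3 trees catch fire, 2 burn out
  TTF...
  TTTFFT
  TTTTTT
  TT.TTT
  TTTTTT
Step 2: 5 trees catch fire, 3 burn out
  TF....
  TTF..F
  TTTFFT
  TT.TTT
  TTTTTT
Step 3: 6 trees catch fire, 5 burn out
  F.....
  TF....
  TTF..F
  TT.FFT
  TTTTTT

F.....
TF....
TTF..F
TT.FFT
TTTTTT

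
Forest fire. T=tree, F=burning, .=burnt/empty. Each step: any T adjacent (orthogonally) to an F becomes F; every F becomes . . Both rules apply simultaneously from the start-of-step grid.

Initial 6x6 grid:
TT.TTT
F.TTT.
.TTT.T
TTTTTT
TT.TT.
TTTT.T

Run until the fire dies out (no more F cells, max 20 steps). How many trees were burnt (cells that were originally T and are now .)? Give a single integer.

Answer: 2

Derivation:
Step 1: +1 fires, +1 burnt (F count now 1)
Step 2: +1 fires, +1 burnt (F count now 1)
Step 3: +0 fires, +1 burnt (F count now 0)
Fire out after step 3
Initially T: 27, now '.': 11
Total burnt (originally-T cells now '.'): 2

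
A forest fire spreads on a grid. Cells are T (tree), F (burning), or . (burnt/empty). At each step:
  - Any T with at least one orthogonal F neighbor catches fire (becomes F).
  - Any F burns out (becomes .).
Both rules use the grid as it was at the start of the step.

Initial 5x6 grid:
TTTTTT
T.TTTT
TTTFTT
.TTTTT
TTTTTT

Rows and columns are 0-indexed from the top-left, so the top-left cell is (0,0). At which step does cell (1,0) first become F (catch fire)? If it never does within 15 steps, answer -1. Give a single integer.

Step 1: cell (1,0)='T' (+4 fires, +1 burnt)
Step 2: cell (1,0)='T' (+8 fires, +4 burnt)
Step 3: cell (1,0)='T' (+8 fires, +8 burnt)
Step 4: cell (1,0)='F' (+5 fires, +8 burnt)
  -> target ignites at step 4
Step 5: cell (1,0)='.' (+2 fires, +5 burnt)
Step 6: cell (1,0)='.' (+0 fires, +2 burnt)
  fire out at step 6

4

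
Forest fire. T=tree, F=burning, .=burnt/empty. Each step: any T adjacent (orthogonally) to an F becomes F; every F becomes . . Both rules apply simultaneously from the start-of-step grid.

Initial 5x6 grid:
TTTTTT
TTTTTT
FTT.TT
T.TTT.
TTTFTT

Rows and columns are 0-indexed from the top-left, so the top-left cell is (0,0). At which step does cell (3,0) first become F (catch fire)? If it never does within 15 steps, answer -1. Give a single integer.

Step 1: cell (3,0)='F' (+6 fires, +2 burnt)
  -> target ignites at step 1
Step 2: cell (3,0)='.' (+8 fires, +6 burnt)
Step 3: cell (3,0)='.' (+3 fires, +8 burnt)
Step 4: cell (3,0)='.' (+4 fires, +3 burnt)
Step 5: cell (3,0)='.' (+3 fires, +4 burnt)
Step 6: cell (3,0)='.' (+1 fires, +3 burnt)
Step 7: cell (3,0)='.' (+0 fires, +1 burnt)
  fire out at step 7

1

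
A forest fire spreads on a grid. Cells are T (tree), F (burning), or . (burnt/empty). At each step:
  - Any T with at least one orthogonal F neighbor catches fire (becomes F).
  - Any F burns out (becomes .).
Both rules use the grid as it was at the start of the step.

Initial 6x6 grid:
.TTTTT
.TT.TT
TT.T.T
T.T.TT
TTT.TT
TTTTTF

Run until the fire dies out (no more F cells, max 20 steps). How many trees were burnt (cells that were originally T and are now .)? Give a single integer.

Step 1: +2 fires, +1 burnt (F count now 2)
Step 2: +3 fires, +2 burnt (F count now 3)
Step 3: +3 fires, +3 burnt (F count now 3)
Step 4: +3 fires, +3 burnt (F count now 3)
Step 5: +5 fires, +3 burnt (F count now 5)
Step 6: +2 fires, +5 burnt (F count now 2)
Step 7: +2 fires, +2 burnt (F count now 2)
Step 8: +2 fires, +2 burnt (F count now 2)
Step 9: +3 fires, +2 burnt (F count now 3)
Step 10: +1 fires, +3 burnt (F count now 1)
Step 11: +0 fires, +1 burnt (F count now 0)
Fire out after step 11
Initially T: 27, now '.': 35
Total burnt (originally-T cells now '.'): 26

Answer: 26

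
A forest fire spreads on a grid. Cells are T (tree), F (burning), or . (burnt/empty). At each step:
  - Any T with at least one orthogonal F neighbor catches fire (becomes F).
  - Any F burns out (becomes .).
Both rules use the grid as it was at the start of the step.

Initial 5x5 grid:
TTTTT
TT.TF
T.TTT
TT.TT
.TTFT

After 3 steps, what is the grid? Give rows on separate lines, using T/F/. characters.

Step 1: 6 trees catch fire, 2 burn out
  TTTTF
  TT.F.
  T.TTF
  TT.FT
  .TF.F
Step 2: 4 trees catch fire, 6 burn out
  TTTF.
  TT...
  T.TF.
  TT..F
  .F...
Step 3: 3 trees catch fire, 4 burn out
  TTF..
  TT...
  T.F..
  TF...
  .....

TTF..
TT...
T.F..
TF...
.....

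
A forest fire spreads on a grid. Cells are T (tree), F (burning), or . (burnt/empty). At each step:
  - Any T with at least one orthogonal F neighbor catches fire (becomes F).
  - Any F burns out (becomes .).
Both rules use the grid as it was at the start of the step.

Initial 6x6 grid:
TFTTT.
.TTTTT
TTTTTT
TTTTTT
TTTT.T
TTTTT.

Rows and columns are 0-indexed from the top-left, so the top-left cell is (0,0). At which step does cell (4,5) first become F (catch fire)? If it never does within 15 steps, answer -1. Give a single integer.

Step 1: cell (4,5)='T' (+3 fires, +1 burnt)
Step 2: cell (4,5)='T' (+3 fires, +3 burnt)
Step 3: cell (4,5)='T' (+5 fires, +3 burnt)
Step 4: cell (4,5)='T' (+5 fires, +5 burnt)
Step 5: cell (4,5)='T' (+6 fires, +5 burnt)
Step 6: cell (4,5)='T' (+5 fires, +6 burnt)
Step 7: cell (4,5)='T' (+2 fires, +5 burnt)
Step 8: cell (4,5)='F' (+2 fires, +2 burnt)
  -> target ignites at step 8
Step 9: cell (4,5)='.' (+0 fires, +2 burnt)
  fire out at step 9

8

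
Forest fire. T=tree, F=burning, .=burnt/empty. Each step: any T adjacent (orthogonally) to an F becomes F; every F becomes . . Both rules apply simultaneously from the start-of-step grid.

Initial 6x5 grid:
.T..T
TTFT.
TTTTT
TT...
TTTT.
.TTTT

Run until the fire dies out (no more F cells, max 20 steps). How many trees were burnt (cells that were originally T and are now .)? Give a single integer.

Answer: 19

Derivation:
Step 1: +3 fires, +1 burnt (F count now 3)
Step 2: +4 fires, +3 burnt (F count now 4)
Step 3: +3 fires, +4 burnt (F count now 3)
Step 4: +2 fires, +3 burnt (F count now 2)
Step 5: +3 fires, +2 burnt (F count now 3)
Step 6: +2 fires, +3 burnt (F count now 2)
Step 7: +1 fires, +2 burnt (F count now 1)
Step 8: +1 fires, +1 burnt (F count now 1)
Step 9: +0 fires, +1 burnt (F count now 0)
Fire out after step 9
Initially T: 20, now '.': 29
Total burnt (originally-T cells now '.'): 19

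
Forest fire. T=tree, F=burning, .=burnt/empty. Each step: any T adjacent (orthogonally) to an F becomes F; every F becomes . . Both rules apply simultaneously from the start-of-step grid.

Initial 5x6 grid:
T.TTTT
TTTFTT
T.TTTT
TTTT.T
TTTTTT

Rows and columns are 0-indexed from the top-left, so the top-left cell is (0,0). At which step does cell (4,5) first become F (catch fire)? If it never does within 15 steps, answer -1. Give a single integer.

Step 1: cell (4,5)='T' (+4 fires, +1 burnt)
Step 2: cell (4,5)='T' (+7 fires, +4 burnt)
Step 3: cell (4,5)='T' (+5 fires, +7 burnt)
Step 4: cell (4,5)='T' (+6 fires, +5 burnt)
Step 5: cell (4,5)='F' (+3 fires, +6 burnt)
  -> target ignites at step 5
Step 6: cell (4,5)='.' (+1 fires, +3 burnt)
Step 7: cell (4,5)='.' (+0 fires, +1 burnt)
  fire out at step 7

5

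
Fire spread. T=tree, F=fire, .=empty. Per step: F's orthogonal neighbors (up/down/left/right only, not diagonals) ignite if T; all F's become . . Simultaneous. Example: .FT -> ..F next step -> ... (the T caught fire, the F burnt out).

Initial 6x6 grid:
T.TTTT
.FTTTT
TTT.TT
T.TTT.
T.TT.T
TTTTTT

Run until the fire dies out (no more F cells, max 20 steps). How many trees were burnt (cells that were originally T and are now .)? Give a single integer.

Answer: 27

Derivation:
Step 1: +2 fires, +1 burnt (F count now 2)
Step 2: +4 fires, +2 burnt (F count now 4)
Step 3: +4 fires, +4 burnt (F count now 4)
Step 4: +6 fires, +4 burnt (F count now 6)
Step 5: +6 fires, +6 burnt (F count now 6)
Step 6: +2 fires, +6 burnt (F count now 2)
Step 7: +1 fires, +2 burnt (F count now 1)
Step 8: +1 fires, +1 burnt (F count now 1)
Step 9: +1 fires, +1 burnt (F count now 1)
Step 10: +0 fires, +1 burnt (F count now 0)
Fire out after step 10
Initially T: 28, now '.': 35
Total burnt (originally-T cells now '.'): 27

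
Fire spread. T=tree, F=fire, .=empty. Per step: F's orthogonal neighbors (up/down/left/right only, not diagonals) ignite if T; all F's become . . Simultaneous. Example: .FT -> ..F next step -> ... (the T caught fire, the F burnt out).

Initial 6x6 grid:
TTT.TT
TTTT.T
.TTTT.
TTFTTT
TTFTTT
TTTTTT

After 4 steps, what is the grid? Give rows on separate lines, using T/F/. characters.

Step 1: 6 trees catch fire, 2 burn out
  TTT.TT
  TTTT.T
  .TFTT.
  TF.FTT
  TF.FTT
  TTFTTT
Step 2: 9 trees catch fire, 6 burn out
  TTT.TT
  TTFT.T
  .F.FT.
  F...FT
  F...FT
  TF.FTT
Step 3: 8 trees catch fire, 9 burn out
  TTF.TT
  TF.F.T
  ....F.
  .....F
  .....F
  F...FT
Step 4: 3 trees catch fire, 8 burn out
  TF..TT
  F....T
  ......
  ......
  ......
  .....F

TF..TT
F....T
......
......
......
.....F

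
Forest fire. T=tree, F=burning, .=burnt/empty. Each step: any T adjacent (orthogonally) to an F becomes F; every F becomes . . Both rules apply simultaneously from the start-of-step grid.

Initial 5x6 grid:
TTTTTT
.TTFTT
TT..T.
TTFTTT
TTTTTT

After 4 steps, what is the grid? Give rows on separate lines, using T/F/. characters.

Step 1: 6 trees catch fire, 2 burn out
  TTTFTT
  .TF.FT
  TT..T.
  TF.FTT
  TTFTTT
Step 2: 10 trees catch fire, 6 burn out
  TTF.FT
  .F...F
  TF..F.
  F...FT
  TF.FTT
Step 3: 6 trees catch fire, 10 burn out
  TF...F
  ......
  F.....
  .....F
  F...FT
Step 4: 2 trees catch fire, 6 burn out
  F.....
  ......
  ......
  ......
  .....F

F.....
......
......
......
.....F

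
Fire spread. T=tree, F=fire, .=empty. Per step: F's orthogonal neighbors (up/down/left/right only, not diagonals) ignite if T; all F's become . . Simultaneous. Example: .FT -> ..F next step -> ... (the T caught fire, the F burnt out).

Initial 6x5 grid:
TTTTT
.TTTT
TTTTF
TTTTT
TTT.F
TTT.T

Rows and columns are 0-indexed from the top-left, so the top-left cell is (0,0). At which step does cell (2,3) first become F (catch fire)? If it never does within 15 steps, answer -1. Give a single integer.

Step 1: cell (2,3)='F' (+4 fires, +2 burnt)
  -> target ignites at step 1
Step 2: cell (2,3)='.' (+4 fires, +4 burnt)
Step 3: cell (2,3)='.' (+4 fires, +4 burnt)
Step 4: cell (2,3)='.' (+5 fires, +4 burnt)
Step 5: cell (2,3)='.' (+4 fires, +5 burnt)
Step 6: cell (2,3)='.' (+3 fires, +4 burnt)
Step 7: cell (2,3)='.' (+1 fires, +3 burnt)
Step 8: cell (2,3)='.' (+0 fires, +1 burnt)
  fire out at step 8

1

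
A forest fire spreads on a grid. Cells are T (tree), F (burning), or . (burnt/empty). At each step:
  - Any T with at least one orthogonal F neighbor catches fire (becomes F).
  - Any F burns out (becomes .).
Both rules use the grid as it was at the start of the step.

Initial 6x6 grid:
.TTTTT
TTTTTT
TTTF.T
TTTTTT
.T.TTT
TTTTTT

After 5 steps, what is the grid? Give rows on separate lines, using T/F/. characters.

Step 1: 3 trees catch fire, 1 burn out
  .TTTTT
  TTTFTT
  TTF..T
  TTTFTT
  .T.TTT
  TTTTTT
Step 2: 7 trees catch fire, 3 burn out
  .TTFTT
  TTF.FT
  TF...T
  TTF.FT
  .T.FTT
  TTTTTT
Step 3: 9 trees catch fire, 7 burn out
  .TF.FT
  TF...F
  F....T
  TF...F
  .T..FT
  TTTFTT
Step 4: 9 trees catch fire, 9 burn out
  .F...F
  F.....
  .....F
  F.....
  .F...F
  TTF.FT
Step 5: 2 trees catch fire, 9 burn out
  ......
  ......
  ......
  ......
  ......
  TF...F

......
......
......
......
......
TF...F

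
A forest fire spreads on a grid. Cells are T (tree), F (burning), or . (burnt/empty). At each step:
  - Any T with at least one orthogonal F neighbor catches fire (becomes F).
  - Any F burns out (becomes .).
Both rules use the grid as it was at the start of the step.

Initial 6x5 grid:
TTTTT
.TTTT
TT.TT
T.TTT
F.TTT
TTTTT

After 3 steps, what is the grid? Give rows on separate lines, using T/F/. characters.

Step 1: 2 trees catch fire, 1 burn out
  TTTTT
  .TTTT
  TT.TT
  F.TTT
  ..TTT
  FTTTT
Step 2: 2 trees catch fire, 2 burn out
  TTTTT
  .TTTT
  FT.TT
  ..TTT
  ..TTT
  .FTTT
Step 3: 2 trees catch fire, 2 burn out
  TTTTT
  .TTTT
  .F.TT
  ..TTT
  ..TTT
  ..FTT

TTTTT
.TTTT
.F.TT
..TTT
..TTT
..FTT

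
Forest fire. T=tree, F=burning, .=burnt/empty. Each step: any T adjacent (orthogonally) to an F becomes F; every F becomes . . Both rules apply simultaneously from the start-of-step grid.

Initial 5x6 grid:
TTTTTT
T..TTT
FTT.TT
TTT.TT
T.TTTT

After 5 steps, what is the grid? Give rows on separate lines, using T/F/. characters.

Step 1: 3 trees catch fire, 1 burn out
  TTTTTT
  F..TTT
  .FT.TT
  FTT.TT
  T.TTTT
Step 2: 4 trees catch fire, 3 burn out
  FTTTTT
  ...TTT
  ..F.TT
  .FT.TT
  F.TTTT
Step 3: 2 trees catch fire, 4 burn out
  .FTTTT
  ...TTT
  ....TT
  ..F.TT
  ..TTTT
Step 4: 2 trees catch fire, 2 burn out
  ..FTTT
  ...TTT
  ....TT
  ....TT
  ..FTTT
Step 5: 2 trees catch fire, 2 burn out
  ...FTT
  ...TTT
  ....TT
  ....TT
  ...FTT

...FTT
...TTT
....TT
....TT
...FTT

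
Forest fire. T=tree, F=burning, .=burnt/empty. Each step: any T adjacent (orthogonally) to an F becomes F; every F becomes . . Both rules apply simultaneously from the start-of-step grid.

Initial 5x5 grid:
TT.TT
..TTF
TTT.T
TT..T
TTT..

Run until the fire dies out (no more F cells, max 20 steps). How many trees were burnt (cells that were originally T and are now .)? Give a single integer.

Step 1: +3 fires, +1 burnt (F count now 3)
Step 2: +3 fires, +3 burnt (F count now 3)
Step 3: +1 fires, +3 burnt (F count now 1)
Step 4: +1 fires, +1 burnt (F count now 1)
Step 5: +2 fires, +1 burnt (F count now 2)
Step 6: +2 fires, +2 burnt (F count now 2)
Step 7: +2 fires, +2 burnt (F count now 2)
Step 8: +0 fires, +2 burnt (F count now 0)
Fire out after step 8
Initially T: 16, now '.': 23
Total burnt (originally-T cells now '.'): 14

Answer: 14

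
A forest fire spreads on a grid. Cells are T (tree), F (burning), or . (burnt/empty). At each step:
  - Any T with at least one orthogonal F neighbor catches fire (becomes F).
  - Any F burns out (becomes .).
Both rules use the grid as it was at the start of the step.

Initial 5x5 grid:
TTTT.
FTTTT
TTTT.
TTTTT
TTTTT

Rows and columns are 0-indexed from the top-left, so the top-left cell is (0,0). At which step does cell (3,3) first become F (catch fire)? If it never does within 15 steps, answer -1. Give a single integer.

Step 1: cell (3,3)='T' (+3 fires, +1 burnt)
Step 2: cell (3,3)='T' (+4 fires, +3 burnt)
Step 3: cell (3,3)='T' (+5 fires, +4 burnt)
Step 4: cell (3,3)='T' (+5 fires, +5 burnt)
Step 5: cell (3,3)='F' (+2 fires, +5 burnt)
  -> target ignites at step 5
Step 6: cell (3,3)='.' (+2 fires, +2 burnt)
Step 7: cell (3,3)='.' (+1 fires, +2 burnt)
Step 8: cell (3,3)='.' (+0 fires, +1 burnt)
  fire out at step 8

5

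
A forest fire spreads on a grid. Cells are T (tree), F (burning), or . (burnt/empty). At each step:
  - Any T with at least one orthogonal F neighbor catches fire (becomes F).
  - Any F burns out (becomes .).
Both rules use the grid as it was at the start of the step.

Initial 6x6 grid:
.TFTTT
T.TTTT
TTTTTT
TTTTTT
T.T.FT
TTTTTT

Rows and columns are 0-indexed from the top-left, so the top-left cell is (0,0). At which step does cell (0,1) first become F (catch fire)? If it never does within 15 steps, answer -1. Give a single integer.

Step 1: cell (0,1)='F' (+6 fires, +2 burnt)
  -> target ignites at step 1
Step 2: cell (0,1)='.' (+8 fires, +6 burnt)
Step 3: cell (0,1)='.' (+7 fires, +8 burnt)
Step 4: cell (0,1)='.' (+5 fires, +7 burnt)
Step 5: cell (0,1)='.' (+3 fires, +5 burnt)
Step 6: cell (0,1)='.' (+1 fires, +3 burnt)
Step 7: cell (0,1)='.' (+0 fires, +1 burnt)
  fire out at step 7

1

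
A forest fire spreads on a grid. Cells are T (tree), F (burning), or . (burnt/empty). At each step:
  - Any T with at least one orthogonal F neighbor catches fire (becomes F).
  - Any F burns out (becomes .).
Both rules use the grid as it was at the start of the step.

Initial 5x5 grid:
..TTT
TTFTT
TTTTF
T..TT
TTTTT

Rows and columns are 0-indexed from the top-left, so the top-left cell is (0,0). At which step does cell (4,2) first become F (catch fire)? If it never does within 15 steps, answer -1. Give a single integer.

Step 1: cell (4,2)='T' (+7 fires, +2 burnt)
Step 2: cell (4,2)='T' (+6 fires, +7 burnt)
Step 3: cell (4,2)='T' (+2 fires, +6 burnt)
Step 4: cell (4,2)='F' (+2 fires, +2 burnt)
  -> target ignites at step 4
Step 5: cell (4,2)='.' (+2 fires, +2 burnt)
Step 6: cell (4,2)='.' (+0 fires, +2 burnt)
  fire out at step 6

4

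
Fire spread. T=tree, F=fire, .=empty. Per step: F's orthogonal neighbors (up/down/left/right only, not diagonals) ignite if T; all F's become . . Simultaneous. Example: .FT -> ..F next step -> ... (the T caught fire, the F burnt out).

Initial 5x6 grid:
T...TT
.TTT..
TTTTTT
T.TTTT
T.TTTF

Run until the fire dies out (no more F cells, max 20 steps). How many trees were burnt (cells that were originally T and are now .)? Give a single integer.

Answer: 18

Derivation:
Step 1: +2 fires, +1 burnt (F count now 2)
Step 2: +3 fires, +2 burnt (F count now 3)
Step 3: +3 fires, +3 burnt (F count now 3)
Step 4: +2 fires, +3 burnt (F count now 2)
Step 5: +2 fires, +2 burnt (F count now 2)
Step 6: +2 fires, +2 burnt (F count now 2)
Step 7: +2 fires, +2 burnt (F count now 2)
Step 8: +1 fires, +2 burnt (F count now 1)
Step 9: +1 fires, +1 burnt (F count now 1)
Step 10: +0 fires, +1 burnt (F count now 0)
Fire out after step 10
Initially T: 21, now '.': 27
Total burnt (originally-T cells now '.'): 18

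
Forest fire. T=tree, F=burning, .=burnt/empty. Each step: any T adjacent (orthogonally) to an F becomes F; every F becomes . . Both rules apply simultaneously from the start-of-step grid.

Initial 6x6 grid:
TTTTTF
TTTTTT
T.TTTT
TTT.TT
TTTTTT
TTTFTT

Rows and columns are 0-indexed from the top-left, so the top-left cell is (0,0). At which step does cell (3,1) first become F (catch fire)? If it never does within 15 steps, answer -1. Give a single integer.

Step 1: cell (3,1)='T' (+5 fires, +2 burnt)
Step 2: cell (3,1)='T' (+7 fires, +5 burnt)
Step 3: cell (3,1)='T' (+9 fires, +7 burnt)
Step 4: cell (3,1)='F' (+6 fires, +9 burnt)
  -> target ignites at step 4
Step 5: cell (3,1)='.' (+3 fires, +6 burnt)
Step 6: cell (3,1)='.' (+2 fires, +3 burnt)
Step 7: cell (3,1)='.' (+0 fires, +2 burnt)
  fire out at step 7

4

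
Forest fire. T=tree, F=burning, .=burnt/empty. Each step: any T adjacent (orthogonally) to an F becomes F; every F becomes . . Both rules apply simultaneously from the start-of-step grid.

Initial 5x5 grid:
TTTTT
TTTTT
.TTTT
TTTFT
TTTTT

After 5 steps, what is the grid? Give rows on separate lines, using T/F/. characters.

Step 1: 4 trees catch fire, 1 burn out
  TTTTT
  TTTTT
  .TTFT
  TTF.F
  TTTFT
Step 2: 6 trees catch fire, 4 burn out
  TTTTT
  TTTFT
  .TF.F
  TF...
  TTF.F
Step 3: 6 trees catch fire, 6 burn out
  TTTFT
  TTF.F
  .F...
  F....
  TF...
Step 4: 4 trees catch fire, 6 burn out
  TTF.F
  TF...
  .....
  .....
  F....
Step 5: 2 trees catch fire, 4 burn out
  TF...
  F....
  .....
  .....
  .....

TF...
F....
.....
.....
.....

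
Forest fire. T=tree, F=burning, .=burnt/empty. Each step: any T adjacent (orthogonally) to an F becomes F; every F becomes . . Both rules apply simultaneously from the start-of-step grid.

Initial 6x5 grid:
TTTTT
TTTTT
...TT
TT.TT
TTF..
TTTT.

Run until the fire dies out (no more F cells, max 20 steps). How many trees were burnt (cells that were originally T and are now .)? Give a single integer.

Step 1: +2 fires, +1 burnt (F count now 2)
Step 2: +4 fires, +2 burnt (F count now 4)
Step 3: +2 fires, +4 burnt (F count now 2)
Step 4: +0 fires, +2 burnt (F count now 0)
Fire out after step 4
Initially T: 22, now '.': 16
Total burnt (originally-T cells now '.'): 8

Answer: 8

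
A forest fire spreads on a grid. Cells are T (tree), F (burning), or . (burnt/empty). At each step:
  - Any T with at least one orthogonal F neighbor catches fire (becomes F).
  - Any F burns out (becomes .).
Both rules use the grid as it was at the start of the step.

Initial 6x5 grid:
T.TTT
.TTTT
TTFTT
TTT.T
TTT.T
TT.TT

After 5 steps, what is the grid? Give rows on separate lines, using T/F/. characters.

Step 1: 4 trees catch fire, 1 burn out
  T.TTT
  .TFTT
  TF.FT
  TTF.T
  TTT.T
  TT.TT
Step 2: 7 trees catch fire, 4 burn out
  T.FTT
  .F.FT
  F...F
  TF..T
  TTF.T
  TT.TT
Step 3: 5 trees catch fire, 7 burn out
  T..FT
  ....F
  .....
  F...F
  TF..T
  TT.TT
Step 4: 4 trees catch fire, 5 burn out
  T...F
  .....
  .....
  .....
  F...F
  TF.TT
Step 5: 2 trees catch fire, 4 burn out
  T....
  .....
  .....
  .....
  .....
  F..TF

T....
.....
.....
.....
.....
F..TF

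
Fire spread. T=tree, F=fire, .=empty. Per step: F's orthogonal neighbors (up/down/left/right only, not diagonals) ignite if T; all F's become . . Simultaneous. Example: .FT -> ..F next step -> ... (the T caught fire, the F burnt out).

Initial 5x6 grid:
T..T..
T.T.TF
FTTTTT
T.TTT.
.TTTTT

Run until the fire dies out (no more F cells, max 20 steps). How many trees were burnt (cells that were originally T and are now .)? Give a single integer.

Step 1: +5 fires, +2 burnt (F count now 5)
Step 2: +3 fires, +5 burnt (F count now 3)
Step 3: +4 fires, +3 burnt (F count now 4)
Step 4: +3 fires, +4 burnt (F count now 3)
Step 5: +3 fires, +3 burnt (F count now 3)
Step 6: +0 fires, +3 burnt (F count now 0)
Fire out after step 6
Initially T: 19, now '.': 29
Total burnt (originally-T cells now '.'): 18

Answer: 18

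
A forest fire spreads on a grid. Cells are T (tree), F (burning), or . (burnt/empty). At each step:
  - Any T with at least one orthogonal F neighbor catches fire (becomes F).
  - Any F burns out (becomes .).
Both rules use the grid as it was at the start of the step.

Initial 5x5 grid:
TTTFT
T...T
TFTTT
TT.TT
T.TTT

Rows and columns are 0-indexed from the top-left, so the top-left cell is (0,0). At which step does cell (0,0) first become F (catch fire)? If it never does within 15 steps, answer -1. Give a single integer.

Step 1: cell (0,0)='T' (+5 fires, +2 burnt)
Step 2: cell (0,0)='T' (+5 fires, +5 burnt)
Step 3: cell (0,0)='F' (+4 fires, +5 burnt)
  -> target ignites at step 3
Step 4: cell (0,0)='.' (+2 fires, +4 burnt)
Step 5: cell (0,0)='.' (+2 fires, +2 burnt)
Step 6: cell (0,0)='.' (+0 fires, +2 burnt)
  fire out at step 6

3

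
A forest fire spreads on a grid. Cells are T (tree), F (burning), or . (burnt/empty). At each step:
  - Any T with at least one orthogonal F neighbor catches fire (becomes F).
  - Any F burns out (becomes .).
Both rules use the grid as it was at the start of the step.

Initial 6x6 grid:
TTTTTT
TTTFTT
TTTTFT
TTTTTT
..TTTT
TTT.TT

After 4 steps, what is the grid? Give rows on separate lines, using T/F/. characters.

Step 1: 6 trees catch fire, 2 burn out
  TTTFTT
  TTF.FT
  TTTF.F
  TTTTFT
  ..TTTT
  TTT.TT
Step 2: 8 trees catch fire, 6 burn out
  TTF.FT
  TF...F
  TTF...
  TTTF.F
  ..TTFT
  TTT.TT
Step 3: 8 trees catch fire, 8 burn out
  TF...F
  F.....
  TF....
  TTF...
  ..TF.F
  TTT.FT
Step 4: 5 trees catch fire, 8 burn out
  F.....
  ......
  F.....
  TF....
  ..F...
  TTT..F

F.....
......
F.....
TF....
..F...
TTT..F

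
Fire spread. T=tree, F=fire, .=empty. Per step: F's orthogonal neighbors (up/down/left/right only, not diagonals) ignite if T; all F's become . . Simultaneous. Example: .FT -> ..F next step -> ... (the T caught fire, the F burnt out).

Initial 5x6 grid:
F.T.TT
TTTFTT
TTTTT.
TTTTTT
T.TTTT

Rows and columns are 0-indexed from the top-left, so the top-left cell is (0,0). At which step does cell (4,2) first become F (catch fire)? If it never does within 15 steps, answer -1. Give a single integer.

Step 1: cell (4,2)='T' (+4 fires, +2 burnt)
Step 2: cell (4,2)='T' (+8 fires, +4 burnt)
Step 3: cell (4,2)='T' (+6 fires, +8 burnt)
Step 4: cell (4,2)='F' (+5 fires, +6 burnt)
  -> target ignites at step 4
Step 5: cell (4,2)='.' (+1 fires, +5 burnt)
Step 6: cell (4,2)='.' (+0 fires, +1 burnt)
  fire out at step 6

4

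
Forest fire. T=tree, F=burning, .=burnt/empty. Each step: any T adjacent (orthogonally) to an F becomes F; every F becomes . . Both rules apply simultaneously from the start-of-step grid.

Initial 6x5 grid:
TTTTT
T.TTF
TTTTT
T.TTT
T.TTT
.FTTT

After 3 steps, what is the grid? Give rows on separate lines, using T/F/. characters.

Step 1: 4 trees catch fire, 2 burn out
  TTTTF
  T.TF.
  TTTTF
  T.TTT
  T.TTT
  ..FTT
Step 2: 6 trees catch fire, 4 burn out
  TTTF.
  T.F..
  TTTF.
  T.TTF
  T.FTT
  ...FT
Step 3: 7 trees catch fire, 6 burn out
  TTF..
  T....
  TTF..
  T.FF.
  T..FF
  ....F

TTF..
T....
TTF..
T.FF.
T..FF
....F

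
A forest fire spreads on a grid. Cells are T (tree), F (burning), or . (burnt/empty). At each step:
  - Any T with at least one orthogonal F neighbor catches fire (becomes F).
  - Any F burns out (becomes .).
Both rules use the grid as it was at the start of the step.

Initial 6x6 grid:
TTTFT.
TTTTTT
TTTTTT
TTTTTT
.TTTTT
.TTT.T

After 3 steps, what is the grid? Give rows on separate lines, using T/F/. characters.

Step 1: 3 trees catch fire, 1 burn out
  TTF.F.
  TTTFTT
  TTTTTT
  TTTTTT
  .TTTTT
  .TTT.T
Step 2: 4 trees catch fire, 3 burn out
  TF....
  TTF.FT
  TTTFTT
  TTTTTT
  .TTTTT
  .TTT.T
Step 3: 6 trees catch fire, 4 burn out
  F.....
  TF...F
  TTF.FT
  TTTFTT
  .TTTTT
  .TTT.T

F.....
TF...F
TTF.FT
TTTFTT
.TTTTT
.TTT.T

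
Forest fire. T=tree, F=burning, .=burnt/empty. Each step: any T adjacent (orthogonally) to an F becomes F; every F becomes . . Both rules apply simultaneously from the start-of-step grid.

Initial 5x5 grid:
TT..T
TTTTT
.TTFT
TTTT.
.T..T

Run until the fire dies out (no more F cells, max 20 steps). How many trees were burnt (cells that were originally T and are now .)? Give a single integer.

Answer: 16

Derivation:
Step 1: +4 fires, +1 burnt (F count now 4)
Step 2: +4 fires, +4 burnt (F count now 4)
Step 3: +3 fires, +4 burnt (F count now 3)
Step 4: +4 fires, +3 burnt (F count now 4)
Step 5: +1 fires, +4 burnt (F count now 1)
Step 6: +0 fires, +1 burnt (F count now 0)
Fire out after step 6
Initially T: 17, now '.': 24
Total burnt (originally-T cells now '.'): 16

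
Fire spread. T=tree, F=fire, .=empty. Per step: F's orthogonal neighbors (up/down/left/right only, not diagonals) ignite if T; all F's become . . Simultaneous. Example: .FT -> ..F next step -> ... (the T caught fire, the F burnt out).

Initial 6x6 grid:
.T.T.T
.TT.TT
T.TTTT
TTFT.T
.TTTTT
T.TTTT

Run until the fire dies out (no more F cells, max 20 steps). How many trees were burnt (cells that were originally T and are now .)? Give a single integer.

Step 1: +4 fires, +1 burnt (F count now 4)
Step 2: +6 fires, +4 burnt (F count now 6)
Step 3: +5 fires, +6 burnt (F count now 5)
Step 4: +5 fires, +5 burnt (F count now 5)
Step 5: +3 fires, +5 burnt (F count now 3)
Step 6: +1 fires, +3 burnt (F count now 1)
Step 7: +0 fires, +1 burnt (F count now 0)
Fire out after step 7
Initially T: 26, now '.': 34
Total burnt (originally-T cells now '.'): 24

Answer: 24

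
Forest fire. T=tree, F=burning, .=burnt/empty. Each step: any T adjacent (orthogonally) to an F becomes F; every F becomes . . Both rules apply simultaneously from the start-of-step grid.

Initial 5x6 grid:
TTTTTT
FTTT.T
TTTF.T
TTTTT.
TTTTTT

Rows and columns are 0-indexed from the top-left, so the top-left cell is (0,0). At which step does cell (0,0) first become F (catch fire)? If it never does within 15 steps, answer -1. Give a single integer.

Step 1: cell (0,0)='F' (+6 fires, +2 burnt)
  -> target ignites at step 1
Step 2: cell (0,0)='.' (+8 fires, +6 burnt)
Step 3: cell (0,0)='.' (+6 fires, +8 burnt)
Step 4: cell (0,0)='.' (+3 fires, +6 burnt)
Step 5: cell (0,0)='.' (+1 fires, +3 burnt)
Step 6: cell (0,0)='.' (+1 fires, +1 burnt)
Step 7: cell (0,0)='.' (+0 fires, +1 burnt)
  fire out at step 7

1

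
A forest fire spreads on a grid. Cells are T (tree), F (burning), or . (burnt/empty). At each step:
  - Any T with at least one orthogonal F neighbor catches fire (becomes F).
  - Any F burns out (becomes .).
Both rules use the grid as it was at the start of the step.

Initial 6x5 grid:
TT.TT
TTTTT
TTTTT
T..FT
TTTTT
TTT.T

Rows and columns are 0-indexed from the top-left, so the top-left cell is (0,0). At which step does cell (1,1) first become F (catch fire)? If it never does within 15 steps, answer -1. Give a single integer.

Step 1: cell (1,1)='T' (+3 fires, +1 burnt)
Step 2: cell (1,1)='T' (+5 fires, +3 burnt)
Step 3: cell (1,1)='T' (+7 fires, +5 burnt)
Step 4: cell (1,1)='F' (+5 fires, +7 burnt)
  -> target ignites at step 4
Step 5: cell (1,1)='.' (+4 fires, +5 burnt)
Step 6: cell (1,1)='.' (+1 fires, +4 burnt)
Step 7: cell (1,1)='.' (+0 fires, +1 burnt)
  fire out at step 7

4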